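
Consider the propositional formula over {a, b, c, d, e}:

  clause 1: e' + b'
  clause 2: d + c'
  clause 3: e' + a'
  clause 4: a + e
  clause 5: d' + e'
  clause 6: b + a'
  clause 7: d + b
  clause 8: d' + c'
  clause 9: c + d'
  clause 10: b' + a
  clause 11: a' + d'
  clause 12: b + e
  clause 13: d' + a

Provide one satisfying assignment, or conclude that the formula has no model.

Branch on e: set e = 0.
From the singleton clause (a), a = 1.
From the singleton clause (b), b = 1.
From the singleton clause (d'), d = 0.
From the singleton clause (c'), c = 0.
This assignment satisfies each clause.

a=1,  b=1,  c=0,  d=0,  e=0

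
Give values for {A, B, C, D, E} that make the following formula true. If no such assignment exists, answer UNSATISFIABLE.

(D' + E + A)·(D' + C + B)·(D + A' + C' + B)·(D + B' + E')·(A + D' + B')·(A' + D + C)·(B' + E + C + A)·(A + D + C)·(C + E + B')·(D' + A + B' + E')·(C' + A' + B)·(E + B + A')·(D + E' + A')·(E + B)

A: 1, B: 1, C: 1, D: 0, E: 0

Branch on E: set E = 0.
The clause (B) is unit, so B = 1.
The clause (C) is unit, so C = 1.
Branch on D: set D = 0.
No clause remains; A is free.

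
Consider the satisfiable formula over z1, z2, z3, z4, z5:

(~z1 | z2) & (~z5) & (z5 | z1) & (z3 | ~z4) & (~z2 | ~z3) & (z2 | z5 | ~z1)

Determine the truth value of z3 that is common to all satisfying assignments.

Suppose z3 = 1.
The clause (~z5) is unit, so z5 = 0.
The clause (z1) is unit, so z1 = 1.
The clause (z2) is unit, so z2 = 1.
Now (~z2) is unsatisfied and unit — conflict.
So every satisfying assignment has z3 = False.

False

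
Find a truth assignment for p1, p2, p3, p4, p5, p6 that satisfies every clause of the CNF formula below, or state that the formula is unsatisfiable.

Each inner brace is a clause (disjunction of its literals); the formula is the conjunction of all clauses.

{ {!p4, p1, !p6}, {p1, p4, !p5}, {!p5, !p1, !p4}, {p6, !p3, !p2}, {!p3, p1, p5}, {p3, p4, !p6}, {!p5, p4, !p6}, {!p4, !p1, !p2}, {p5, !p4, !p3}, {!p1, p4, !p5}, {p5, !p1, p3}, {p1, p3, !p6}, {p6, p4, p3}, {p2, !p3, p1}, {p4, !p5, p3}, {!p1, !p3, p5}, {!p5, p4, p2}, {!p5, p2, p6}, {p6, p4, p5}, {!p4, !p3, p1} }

Try p4 = true.
Try p1 = false.
The clause (!p6) is unit, so p6 = false.
The clause (!p3) is unit, so p3 = false.
Try p5 = true.
The clause (p2) is unit, so p2 = true.
This assignment satisfies each clause.

p1 ↦ false, p2 ↦ true, p3 ↦ false, p4 ↦ true, p5 ↦ true, p6 ↦ false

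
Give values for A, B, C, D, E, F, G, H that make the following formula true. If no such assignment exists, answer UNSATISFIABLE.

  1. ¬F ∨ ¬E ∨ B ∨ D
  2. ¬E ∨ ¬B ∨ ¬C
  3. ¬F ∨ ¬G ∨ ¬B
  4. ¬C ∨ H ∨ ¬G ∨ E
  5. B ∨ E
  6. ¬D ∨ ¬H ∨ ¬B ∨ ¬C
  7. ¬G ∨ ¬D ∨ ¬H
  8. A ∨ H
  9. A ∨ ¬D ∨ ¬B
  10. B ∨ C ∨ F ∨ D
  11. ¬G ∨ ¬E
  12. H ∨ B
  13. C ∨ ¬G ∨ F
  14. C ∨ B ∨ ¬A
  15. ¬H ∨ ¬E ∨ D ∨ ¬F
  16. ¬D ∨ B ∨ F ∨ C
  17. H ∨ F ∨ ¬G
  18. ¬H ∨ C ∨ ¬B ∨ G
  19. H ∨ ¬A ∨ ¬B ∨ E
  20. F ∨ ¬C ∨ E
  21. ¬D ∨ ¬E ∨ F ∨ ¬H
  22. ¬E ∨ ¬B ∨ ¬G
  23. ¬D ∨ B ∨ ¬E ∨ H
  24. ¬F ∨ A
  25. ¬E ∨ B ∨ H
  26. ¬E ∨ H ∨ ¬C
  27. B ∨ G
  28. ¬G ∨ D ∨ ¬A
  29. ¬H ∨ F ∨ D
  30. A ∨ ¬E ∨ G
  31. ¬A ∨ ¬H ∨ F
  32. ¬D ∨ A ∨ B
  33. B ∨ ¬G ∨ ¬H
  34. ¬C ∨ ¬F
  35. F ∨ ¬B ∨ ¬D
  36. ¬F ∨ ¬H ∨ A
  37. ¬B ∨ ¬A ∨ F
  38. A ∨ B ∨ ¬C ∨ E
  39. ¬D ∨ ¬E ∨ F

A ↦ True, B ↦ True, C ↦ False, D ↦ True, E ↦ True, F ↦ True, G ↦ False, H ↦ False

Try B = True.
Try E = True.
From the singleton clause (¬C), C = False.
From the singleton clause (¬G), G = False.
From the singleton clause (¬H), H = False.
From the singleton clause (A), A = True.
From the singleton clause (F), F = True.
No clause remains; D is free.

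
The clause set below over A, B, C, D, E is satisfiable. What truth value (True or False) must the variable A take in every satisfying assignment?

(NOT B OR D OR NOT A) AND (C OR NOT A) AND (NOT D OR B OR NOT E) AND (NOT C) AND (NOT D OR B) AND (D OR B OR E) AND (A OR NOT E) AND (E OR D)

False

Suppose A = true.
The clause (C) is unit, so C = true.
Now (NOT C) is unsatisfied and unit — conflict.
So every satisfying assignment has A = False.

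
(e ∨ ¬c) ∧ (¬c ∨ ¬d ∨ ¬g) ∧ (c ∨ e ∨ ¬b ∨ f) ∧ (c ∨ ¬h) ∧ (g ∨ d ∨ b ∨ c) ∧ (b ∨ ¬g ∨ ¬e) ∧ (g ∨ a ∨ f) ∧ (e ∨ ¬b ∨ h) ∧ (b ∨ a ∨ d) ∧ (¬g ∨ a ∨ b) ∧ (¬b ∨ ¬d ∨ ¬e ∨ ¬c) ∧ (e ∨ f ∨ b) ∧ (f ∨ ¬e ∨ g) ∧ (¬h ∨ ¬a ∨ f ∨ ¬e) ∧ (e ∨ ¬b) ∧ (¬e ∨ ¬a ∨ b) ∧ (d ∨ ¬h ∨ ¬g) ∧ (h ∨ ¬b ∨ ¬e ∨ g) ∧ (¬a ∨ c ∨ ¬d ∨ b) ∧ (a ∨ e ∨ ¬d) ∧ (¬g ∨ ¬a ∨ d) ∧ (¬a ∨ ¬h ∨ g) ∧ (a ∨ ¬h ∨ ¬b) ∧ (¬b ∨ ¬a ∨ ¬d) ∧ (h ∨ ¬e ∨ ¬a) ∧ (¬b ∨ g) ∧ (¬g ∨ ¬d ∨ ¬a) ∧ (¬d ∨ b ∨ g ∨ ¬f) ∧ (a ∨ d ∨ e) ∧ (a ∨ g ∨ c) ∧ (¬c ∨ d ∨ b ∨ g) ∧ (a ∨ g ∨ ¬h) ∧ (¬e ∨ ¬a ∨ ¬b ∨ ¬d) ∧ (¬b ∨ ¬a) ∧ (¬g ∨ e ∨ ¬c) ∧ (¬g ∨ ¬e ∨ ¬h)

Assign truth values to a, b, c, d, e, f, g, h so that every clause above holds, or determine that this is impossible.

Try e = True.
Try c = True.
Try d = False.
Try b = True.
(g) alone gives g = True.
(¬h) alone gives h = False.
(¬a) alone gives a = False.
Every clause is now satisfied; f is unconstrained.

a: False, b: True, c: True, d: False, e: True, f: True, g: True, h: False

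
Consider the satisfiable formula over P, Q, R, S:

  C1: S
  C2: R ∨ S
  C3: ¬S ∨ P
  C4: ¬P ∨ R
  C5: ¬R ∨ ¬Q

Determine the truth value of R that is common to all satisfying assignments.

True

Suppose R = False.
(S) alone gives S = True.
(P) alone gives P = True.
Now (¬P) is unsatisfied and unit — conflict.
So every satisfying assignment has R = True.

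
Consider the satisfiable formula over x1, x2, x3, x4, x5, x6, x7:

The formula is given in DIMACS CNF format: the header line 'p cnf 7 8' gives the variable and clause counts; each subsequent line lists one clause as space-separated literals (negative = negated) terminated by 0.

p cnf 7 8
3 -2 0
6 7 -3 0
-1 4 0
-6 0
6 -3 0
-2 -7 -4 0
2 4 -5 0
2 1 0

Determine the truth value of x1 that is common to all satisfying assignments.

True

Suppose x1 = False.
From the singleton clause (¬x6), x6 = False.
From the singleton clause (¬x3), x3 = False.
From the singleton clause (¬x2), x2 = False.
Now (x2) is unsatisfied and unit — conflict.
So every satisfying assignment has x1 = True.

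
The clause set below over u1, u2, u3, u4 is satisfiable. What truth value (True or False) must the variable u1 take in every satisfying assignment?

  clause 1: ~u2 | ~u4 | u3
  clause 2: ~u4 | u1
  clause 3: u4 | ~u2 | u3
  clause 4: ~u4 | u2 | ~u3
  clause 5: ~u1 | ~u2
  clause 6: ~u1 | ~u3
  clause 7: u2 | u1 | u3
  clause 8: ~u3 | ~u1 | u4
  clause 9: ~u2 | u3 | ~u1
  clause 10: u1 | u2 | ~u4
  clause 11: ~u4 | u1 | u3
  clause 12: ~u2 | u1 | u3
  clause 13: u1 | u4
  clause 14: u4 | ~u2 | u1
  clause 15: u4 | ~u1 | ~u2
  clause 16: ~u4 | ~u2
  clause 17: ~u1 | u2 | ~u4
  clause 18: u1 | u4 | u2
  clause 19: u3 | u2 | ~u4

Suppose u1 = 0.
The clause (~u4) is unit, so u4 = 0.
That conflicts with the unit clause (u4).
So every satisfying assignment has u1 = True.

True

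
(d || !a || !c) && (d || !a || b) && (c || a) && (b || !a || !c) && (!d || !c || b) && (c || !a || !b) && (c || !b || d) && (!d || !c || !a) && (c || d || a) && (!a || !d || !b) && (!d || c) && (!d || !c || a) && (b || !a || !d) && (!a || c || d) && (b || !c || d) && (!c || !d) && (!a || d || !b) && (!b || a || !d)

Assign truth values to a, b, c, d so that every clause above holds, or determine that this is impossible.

a=false; b=true; c=true; d=false

Try c = true.
(!d) alone gives d = false.
(!a) alone gives a = false.
(b) alone gives b = true.
All clauses are satisfied.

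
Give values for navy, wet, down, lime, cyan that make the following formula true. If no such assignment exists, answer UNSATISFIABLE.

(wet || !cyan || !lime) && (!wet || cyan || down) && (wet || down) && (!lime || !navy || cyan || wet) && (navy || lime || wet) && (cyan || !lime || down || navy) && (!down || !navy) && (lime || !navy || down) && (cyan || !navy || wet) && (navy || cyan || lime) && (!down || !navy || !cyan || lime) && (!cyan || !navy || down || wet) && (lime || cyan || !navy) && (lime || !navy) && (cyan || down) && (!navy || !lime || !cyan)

Branch on wet: set wet = true.
Branch on cyan: set cyan = true.
Branch on down: set down = true.
The clause (!navy) is unit, so navy = false.
Every clause is now satisfied; lime is unconstrained.

navy: false; wet: true; down: true; lime: false; cyan: true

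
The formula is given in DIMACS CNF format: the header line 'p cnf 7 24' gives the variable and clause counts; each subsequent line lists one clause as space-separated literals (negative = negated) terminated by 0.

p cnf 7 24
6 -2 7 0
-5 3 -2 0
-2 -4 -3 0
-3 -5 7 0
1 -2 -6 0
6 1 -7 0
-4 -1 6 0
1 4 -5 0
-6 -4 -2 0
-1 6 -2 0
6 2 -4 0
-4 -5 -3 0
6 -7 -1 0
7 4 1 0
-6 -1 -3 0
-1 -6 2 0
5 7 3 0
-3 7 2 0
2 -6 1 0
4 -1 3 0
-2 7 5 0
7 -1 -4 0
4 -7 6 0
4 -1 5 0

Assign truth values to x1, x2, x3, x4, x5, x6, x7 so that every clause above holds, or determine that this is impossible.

UNSATISFIABLE

Case x6 = True:
Case x1 = True:
From the singleton clause (¬x3), x3 = False.
From the singleton clause (x2), x2 = True.
From the singleton clause (¬x5), x5 = False.
From the singleton clause (¬x4), x4 = False.
That conflicts with the unit clause (x4).
Undo x1 and try x1 = False.
From the singleton clause (¬x2), x2 = False.
That conflicts with the unit clause (x2).
Either choice for x1 ends in contradiction.
Undo x6 and try x6 = False.
Case x2 = False:
From the singleton clause (¬x4), x4 = False.
From the singleton clause (¬x7), x7 = False.
From the singleton clause (x1), x1 = True.
From the singleton clause (¬x3), x3 = False.
That conflicts with the unit clause (x3).
Undo x2 and try x2 = True.
From the singleton clause (x7), x7 = True.
From the singleton clause (x1), x1 = True.
That conflicts with the unit clause (¬x1).
Either choice for x2 ends in contradiction.
Either choice for x6 ends in contradiction.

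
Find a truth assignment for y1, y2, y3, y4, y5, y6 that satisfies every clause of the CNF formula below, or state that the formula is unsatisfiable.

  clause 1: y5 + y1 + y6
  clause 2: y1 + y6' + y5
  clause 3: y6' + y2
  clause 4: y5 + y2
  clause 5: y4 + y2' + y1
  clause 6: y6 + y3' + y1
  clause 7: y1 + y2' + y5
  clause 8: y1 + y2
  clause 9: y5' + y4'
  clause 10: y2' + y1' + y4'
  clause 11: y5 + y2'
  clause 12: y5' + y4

Case y6 = 0:
Case y5 = 1:
(y4') alone gives y4 = 0.
Now (y4) is unsatisfied and unit — conflict.
Undo y5 and try y5 = 0.
(y1) alone gives y1 = 1.
(y2) alone gives y2 = 1.
Now (y2') is unsatisfied and unit — conflict.
Either choice for y5 ends in contradiction.
Undo y6 and try y6 = 1.
(y2) alone gives y2 = 1.
(y5) alone gives y5 = 1.
(y4') alone gives y4 = 0.
Now (y4) is unsatisfied and unit — conflict.
Either choice for y6 ends in contradiction.

UNSATISFIABLE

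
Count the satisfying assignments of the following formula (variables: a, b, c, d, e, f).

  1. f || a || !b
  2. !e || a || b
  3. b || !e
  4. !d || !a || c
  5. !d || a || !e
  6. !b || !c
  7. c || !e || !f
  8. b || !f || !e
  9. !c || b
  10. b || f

8

There are 2^6 = 64 truth assignments over (a, b, c, d, e, f).
Split on e. With e = true, the clauses containing e are satisfied and !e drops from the rest; 1 of the 2^5 = 32 assignments to the other variables satisfy what remains.
With e = false, by the same count on the reduced clause set, 7 assignments work.
Total: 1 + 7 = 8.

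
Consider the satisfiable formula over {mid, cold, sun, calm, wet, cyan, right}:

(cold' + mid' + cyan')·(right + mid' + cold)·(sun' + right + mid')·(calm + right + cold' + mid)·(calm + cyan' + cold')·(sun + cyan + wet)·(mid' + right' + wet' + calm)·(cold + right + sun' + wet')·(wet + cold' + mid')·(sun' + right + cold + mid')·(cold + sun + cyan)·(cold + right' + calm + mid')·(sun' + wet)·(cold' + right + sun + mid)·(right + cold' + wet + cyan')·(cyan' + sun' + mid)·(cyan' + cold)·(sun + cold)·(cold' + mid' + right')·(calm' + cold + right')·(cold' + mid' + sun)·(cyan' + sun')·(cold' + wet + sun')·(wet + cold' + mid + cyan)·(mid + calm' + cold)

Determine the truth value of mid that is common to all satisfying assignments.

Suppose mid = 1.
Try cold = 0.
Unit clause (right) forces right = 1.
Unit clause (calm) forces calm = 1.
But (calm') is also a unit clause — contradiction.
Undo cold and try cold = 1.
Unit clause (cyan') forces cyan = 0.
Unit clause (wet) forces wet = 1.
Unit clause (right') forces right = 0.
Unit clause (sun') forces sun = 0.
But (sun) is also a unit clause — contradiction.
Neither cold = 1 nor cold = 0 works.
So every satisfying assignment has mid = False.

False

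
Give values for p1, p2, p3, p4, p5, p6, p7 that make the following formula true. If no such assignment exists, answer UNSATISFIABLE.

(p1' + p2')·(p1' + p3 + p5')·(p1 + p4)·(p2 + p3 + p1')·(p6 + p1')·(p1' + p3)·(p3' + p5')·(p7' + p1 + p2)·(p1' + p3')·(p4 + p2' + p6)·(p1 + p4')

UNSATISFIABLE

Suppose p1 = 0.
The clause (p4) is unit, so p4 = 1.
That conflicts with the unit clause (p4').
So p1 must be the other value — set p1 = 1.
The clause (p2') is unit, so p2 = 0.
The clause (p3) is unit, so p3 = 1.
That conflicts with the unit clause (p3').
Neither p1 = 1 nor p1 = 0 works.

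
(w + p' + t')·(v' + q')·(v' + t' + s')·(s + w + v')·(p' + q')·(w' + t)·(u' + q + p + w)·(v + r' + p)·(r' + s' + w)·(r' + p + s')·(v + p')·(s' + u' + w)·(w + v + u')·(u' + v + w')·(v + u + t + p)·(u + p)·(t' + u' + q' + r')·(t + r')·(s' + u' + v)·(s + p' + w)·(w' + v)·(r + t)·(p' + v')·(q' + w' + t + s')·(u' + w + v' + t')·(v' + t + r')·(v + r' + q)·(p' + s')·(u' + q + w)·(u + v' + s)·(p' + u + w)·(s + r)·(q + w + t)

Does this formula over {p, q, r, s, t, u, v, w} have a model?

Case v = 1:
From the singleton clause (q'), q = 0.
From the singleton clause (p'), p = 0.
From the singleton clause (u), u = 1.
From the singleton clause (w), w = 1.
From the singleton clause (t), t = 1.
From the singleton clause (s'), s = 0.
From the singleton clause (r), r = 1.
This assignment satisfies each clause.
A satisfying assignment: p ↦ 0; q ↦ 0; r ↦ 1; s ↦ 0; t ↦ 1; u ↦ 1; v ↦ 1; w ↦ 1.

Yes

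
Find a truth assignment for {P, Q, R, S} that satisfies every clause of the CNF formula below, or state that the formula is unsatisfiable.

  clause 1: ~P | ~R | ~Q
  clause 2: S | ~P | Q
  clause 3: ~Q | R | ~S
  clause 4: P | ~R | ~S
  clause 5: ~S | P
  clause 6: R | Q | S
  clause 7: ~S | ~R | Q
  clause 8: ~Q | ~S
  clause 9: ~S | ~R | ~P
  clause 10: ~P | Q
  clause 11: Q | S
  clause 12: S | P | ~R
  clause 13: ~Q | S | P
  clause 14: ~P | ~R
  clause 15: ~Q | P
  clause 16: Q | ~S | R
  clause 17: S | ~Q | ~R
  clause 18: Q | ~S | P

Case S = 0:
From the singleton clause (Q), Q = 1.
From the singleton clause (P), P = 1.
From the singleton clause (~R), R = 0.
This assignment satisfies each clause.

P ↦ 1,  Q ↦ 1,  R ↦ 0,  S ↦ 0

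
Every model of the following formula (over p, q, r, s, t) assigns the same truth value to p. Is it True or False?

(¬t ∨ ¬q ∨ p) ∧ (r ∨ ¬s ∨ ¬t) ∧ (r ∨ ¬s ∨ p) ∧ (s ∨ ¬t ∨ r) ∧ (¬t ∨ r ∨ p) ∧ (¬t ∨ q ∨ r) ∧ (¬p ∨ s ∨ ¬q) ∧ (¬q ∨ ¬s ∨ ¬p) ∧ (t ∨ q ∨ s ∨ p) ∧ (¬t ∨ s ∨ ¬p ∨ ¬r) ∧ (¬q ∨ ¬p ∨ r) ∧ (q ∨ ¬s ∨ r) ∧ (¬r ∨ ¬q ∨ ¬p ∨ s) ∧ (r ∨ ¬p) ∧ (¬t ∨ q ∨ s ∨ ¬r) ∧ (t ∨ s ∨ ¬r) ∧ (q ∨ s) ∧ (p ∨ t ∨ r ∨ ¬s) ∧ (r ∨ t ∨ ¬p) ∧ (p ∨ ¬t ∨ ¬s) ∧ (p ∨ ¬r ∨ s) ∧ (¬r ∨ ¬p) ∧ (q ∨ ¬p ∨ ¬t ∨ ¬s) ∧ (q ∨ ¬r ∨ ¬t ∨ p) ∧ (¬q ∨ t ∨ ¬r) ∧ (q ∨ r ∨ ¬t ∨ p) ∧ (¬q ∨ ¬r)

False

Suppose p = True.
(r) alone gives r = True.
But (¬r) is also a unit clause — contradiction.
So every satisfying assignment has p = False.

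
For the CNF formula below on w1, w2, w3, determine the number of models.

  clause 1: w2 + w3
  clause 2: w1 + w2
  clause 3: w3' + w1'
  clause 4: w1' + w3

2

There are 2^3 = 8 truth assignments over (w1, w2, w3).
Split on w2. With w2 = 1, the clauses containing w2 are satisfied and w2' drops from the rest; 2 of the 2^2 = 4 assignments to the other variables satisfy what remains.
With w2 = 0, by the same count on the reduced clause set, 0 assignments work.
(One model: w1=F, w2=T, w3=F.)
Total: 2 + 0 = 2.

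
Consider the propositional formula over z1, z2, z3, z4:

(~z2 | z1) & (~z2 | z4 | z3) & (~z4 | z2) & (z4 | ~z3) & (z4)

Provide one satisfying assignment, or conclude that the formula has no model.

The clause (z4) is unit, so z4 = 1.
The clause (z2) is unit, so z2 = 1.
The clause (z1) is unit, so z1 = 1.
No clause remains; z3 is free.

z1: 1, z2: 1, z3: 1, z4: 1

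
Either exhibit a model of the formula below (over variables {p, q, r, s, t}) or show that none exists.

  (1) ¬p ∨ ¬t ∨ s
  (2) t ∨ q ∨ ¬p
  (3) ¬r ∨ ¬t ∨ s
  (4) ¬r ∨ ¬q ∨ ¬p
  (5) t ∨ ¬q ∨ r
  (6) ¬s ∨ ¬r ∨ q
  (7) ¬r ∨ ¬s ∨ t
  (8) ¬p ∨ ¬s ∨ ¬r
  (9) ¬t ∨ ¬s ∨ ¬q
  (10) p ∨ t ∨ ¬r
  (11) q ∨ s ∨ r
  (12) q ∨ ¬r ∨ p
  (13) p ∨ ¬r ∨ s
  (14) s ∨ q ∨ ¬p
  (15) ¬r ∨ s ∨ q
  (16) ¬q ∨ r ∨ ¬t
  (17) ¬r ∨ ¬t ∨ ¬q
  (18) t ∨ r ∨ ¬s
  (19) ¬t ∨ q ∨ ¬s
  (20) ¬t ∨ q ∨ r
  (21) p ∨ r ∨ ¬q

Branch on p: set p = False.
Branch on t: set t = True.
Branch on r: set r = False.
From the singleton clause (¬q), q = False.
But (q) is also a unit clause — contradiction.
Backtrack on r: now try r = True.
From the singleton clause (s), s = True.
From the singleton clause (q), q = True.
But (¬q) is also a unit clause — contradiction.
Neither r = True nor r = False works.
Backtrack on t: now try t = False.
From the singleton clause (¬r), r = False.
From the singleton clause (¬q), q = False.
From the singleton clause (s), s = True.
But (¬s) is also a unit clause — contradiction.
Neither t = True nor t = False works.
Backtrack on p: now try p = True.
Branch on t: set t = False.
From the singleton clause (q), q = True.
From the singleton clause (¬r), r = False.
But (r) is also a unit clause — contradiction.
Backtrack on t: now try t = True.
From the singleton clause (s), s = True.
From the singleton clause (¬r), r = False.
From the singleton clause (¬q), q = False.
But (q) is also a unit clause — contradiction.
Neither t = True nor t = False works.
Neither p = True nor p = False works.

UNSATISFIABLE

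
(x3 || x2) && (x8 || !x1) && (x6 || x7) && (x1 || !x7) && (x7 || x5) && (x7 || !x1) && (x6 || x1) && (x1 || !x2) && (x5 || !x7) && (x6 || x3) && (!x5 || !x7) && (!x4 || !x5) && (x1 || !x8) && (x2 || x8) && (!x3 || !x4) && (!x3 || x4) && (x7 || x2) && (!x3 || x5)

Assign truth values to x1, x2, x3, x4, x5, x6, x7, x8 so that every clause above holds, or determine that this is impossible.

Try x3 = true.
(!x4) alone gives x4 = false.
Now (x4) is unsatisfied and unit — conflict.
Backtrack on x3: now try x3 = false.
(x2) alone gives x2 = true.
(x1) alone gives x1 = true.
(x8) alone gives x8 = true.
(x7) alone gives x7 = true.
(x5) alone gives x5 = true.
Now (!x5) is unsatisfied and unit — conflict.
Both values of x3 lead to a conflict.

UNSATISFIABLE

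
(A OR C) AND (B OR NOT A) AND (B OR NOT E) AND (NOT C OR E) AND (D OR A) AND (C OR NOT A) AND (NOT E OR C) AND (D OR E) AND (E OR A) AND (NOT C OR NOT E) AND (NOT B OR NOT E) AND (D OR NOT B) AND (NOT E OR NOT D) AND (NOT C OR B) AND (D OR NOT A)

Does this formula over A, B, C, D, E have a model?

Unsatisfiable

Suppose A = true.
Unit clause (B) forces B = true.
Unit clause (C) forces C = true.
Unit clause (E) forces E = true.
That conflicts with the unit clause (NOT E).
Undo A and try A = false.
Unit clause (C) forces C = true.
Unit clause (E) forces E = true.
That conflicts with the unit clause (NOT E).
Both values of A lead to a conflict.
No assignment satisfies every clause.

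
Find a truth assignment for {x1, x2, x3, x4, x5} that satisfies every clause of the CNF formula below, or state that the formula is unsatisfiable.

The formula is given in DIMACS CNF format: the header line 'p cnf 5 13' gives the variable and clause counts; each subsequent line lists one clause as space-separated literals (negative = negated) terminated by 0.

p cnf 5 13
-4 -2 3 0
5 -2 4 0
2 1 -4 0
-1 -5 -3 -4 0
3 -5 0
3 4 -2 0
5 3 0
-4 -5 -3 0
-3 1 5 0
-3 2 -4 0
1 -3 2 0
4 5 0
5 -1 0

x1: True,  x2: False,  x3: True,  x4: False,  x5: True

Suppose x3 = True.
Suppose x4 = False.
The clause (x5) is unit, so x5 = True.
Suppose x1 = True.
No clause remains; x2 is free.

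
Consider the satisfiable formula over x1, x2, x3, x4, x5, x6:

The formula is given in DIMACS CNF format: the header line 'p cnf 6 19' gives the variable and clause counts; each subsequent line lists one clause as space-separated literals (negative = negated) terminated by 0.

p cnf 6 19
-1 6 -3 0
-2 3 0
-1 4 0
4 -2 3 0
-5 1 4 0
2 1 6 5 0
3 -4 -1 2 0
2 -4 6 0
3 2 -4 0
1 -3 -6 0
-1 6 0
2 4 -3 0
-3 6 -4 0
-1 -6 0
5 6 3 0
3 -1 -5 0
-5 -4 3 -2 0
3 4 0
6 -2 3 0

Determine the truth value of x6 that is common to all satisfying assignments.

Suppose x6 = True.
From the singleton clause (¬x1), x1 = False.
From the singleton clause (¬x3), x3 = False.
From the singleton clause (¬x2), x2 = False.
From the singleton clause (¬x4), x4 = False.
But (x4) is also a unit clause — contradiction.
So every satisfying assignment has x6 = False.

False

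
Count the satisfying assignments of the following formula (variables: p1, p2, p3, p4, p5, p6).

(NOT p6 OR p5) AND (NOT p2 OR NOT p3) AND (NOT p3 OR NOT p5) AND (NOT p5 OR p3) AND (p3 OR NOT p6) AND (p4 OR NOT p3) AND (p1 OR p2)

7

There are 2^6 = 64 truth assignments over (p1, p2, p3, p4, p5, p6).
Split on p2. With p2 = true, the clauses containing p2 are satisfied and NOT p2 drops from the rest; 4 of the 2^5 = 32 assignments to the other variables satisfy what remains.
With p2 = false, by the same count on the reduced clause set, 3 assignments work.
Total: 4 + 3 = 7.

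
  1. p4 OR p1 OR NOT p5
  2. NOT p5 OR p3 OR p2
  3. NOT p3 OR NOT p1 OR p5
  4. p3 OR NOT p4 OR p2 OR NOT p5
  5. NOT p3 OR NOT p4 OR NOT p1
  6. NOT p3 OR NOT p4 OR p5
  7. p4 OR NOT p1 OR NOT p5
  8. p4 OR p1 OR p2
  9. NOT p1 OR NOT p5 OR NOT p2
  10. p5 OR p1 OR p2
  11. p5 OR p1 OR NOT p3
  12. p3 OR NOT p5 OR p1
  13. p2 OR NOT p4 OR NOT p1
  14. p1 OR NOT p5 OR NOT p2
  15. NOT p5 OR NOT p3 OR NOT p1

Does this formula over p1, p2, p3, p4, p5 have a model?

Suppose p4 = false.
Suppose p1 = true.
From the singleton clause (NOT p5), p5 = false.
From the singleton clause (NOT p3), p3 = false.
Every clause is now satisfied; p2 is unconstrained.
A satisfying assignment: p1=true; p2=true; p3=false; p4=false; p5=false.

Satisfiable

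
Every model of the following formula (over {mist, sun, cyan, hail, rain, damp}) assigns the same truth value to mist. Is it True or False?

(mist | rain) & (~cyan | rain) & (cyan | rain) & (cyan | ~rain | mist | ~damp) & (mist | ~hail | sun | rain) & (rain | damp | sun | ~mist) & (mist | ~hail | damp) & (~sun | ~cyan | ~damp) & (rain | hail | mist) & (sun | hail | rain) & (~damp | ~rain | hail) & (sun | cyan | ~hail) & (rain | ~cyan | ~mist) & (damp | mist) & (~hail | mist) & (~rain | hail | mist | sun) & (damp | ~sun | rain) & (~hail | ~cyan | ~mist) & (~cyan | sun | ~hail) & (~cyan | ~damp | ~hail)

Suppose mist = 0.
The clause (rain) is unit, so rain = 1.
The clause (damp) is unit, so damp = 1.
The clause (cyan) is unit, so cyan = 1.
The clause (~sun) is unit, so sun = 0.
The clause (hail) is unit, so hail = 1.
That conflicts with the unit clause (~hail).
So every satisfying assignment has mist = True.

True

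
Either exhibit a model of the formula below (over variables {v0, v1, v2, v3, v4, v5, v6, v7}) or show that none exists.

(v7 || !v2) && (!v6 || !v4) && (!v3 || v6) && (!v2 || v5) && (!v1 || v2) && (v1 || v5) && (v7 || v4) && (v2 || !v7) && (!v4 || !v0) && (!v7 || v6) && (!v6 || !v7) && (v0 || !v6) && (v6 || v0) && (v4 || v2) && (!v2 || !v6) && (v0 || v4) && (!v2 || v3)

UNSATISFIABLE

Case v7 = true:
The clause (v2) is unit, so v2 = true.
The clause (v5) is unit, so v5 = true.
The clause (v6) is unit, so v6 = true.
That conflicts with the unit clause (!v6).
Undo v7 and try v7 = false.
The clause (!v2) is unit, so v2 = false.
The clause (!v1) is unit, so v1 = false.
The clause (v5) is unit, so v5 = true.
The clause (v4) is unit, so v4 = true.
The clause (!v6) is unit, so v6 = false.
The clause (!v3) is unit, so v3 = false.
The clause (!v0) is unit, so v0 = false.
That conflicts with the unit clause (v0).
Both values of v7 lead to a conflict.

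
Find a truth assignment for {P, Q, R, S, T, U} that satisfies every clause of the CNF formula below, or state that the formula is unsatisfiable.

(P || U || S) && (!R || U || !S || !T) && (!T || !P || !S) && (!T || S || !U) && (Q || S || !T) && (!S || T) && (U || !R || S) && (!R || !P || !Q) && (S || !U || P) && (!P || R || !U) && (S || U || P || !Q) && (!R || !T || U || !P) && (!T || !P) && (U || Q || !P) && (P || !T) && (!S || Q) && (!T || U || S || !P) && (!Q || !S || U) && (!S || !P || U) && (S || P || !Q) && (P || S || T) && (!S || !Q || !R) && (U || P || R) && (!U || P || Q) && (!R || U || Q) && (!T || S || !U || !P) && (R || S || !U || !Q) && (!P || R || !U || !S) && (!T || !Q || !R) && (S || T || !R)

Suppose S = false.
Suppose P = true.
(!T) alone gives T = false.
(!R) alone gives R = false.
(!U) alone gives U = false.
(Q) alone gives Q = true.
This assignment satisfies each clause.

P=true,  Q=true,  R=false,  S=false,  T=false,  U=false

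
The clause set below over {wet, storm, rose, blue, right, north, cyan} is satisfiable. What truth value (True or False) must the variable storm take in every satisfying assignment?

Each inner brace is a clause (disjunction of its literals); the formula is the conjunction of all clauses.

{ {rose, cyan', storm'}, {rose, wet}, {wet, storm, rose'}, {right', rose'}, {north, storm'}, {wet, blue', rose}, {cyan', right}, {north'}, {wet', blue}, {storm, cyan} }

Suppose storm = 1.
The clause (north) is unit, so north = 1.
But (north') is also a unit clause — contradiction.
So every satisfying assignment has storm = False.

False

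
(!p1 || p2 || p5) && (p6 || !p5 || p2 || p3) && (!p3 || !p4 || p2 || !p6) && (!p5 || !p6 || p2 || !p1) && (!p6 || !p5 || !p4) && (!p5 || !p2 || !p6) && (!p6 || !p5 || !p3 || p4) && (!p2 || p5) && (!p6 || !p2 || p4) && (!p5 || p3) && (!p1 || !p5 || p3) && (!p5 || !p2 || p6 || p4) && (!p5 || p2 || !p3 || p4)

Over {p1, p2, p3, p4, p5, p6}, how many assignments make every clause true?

There are 2^6 = 64 truth assignments over (p1, p2, p3, p4, p5, p6).
Split on p4. With p4 = true, the clauses containing p4 are satisfied and !p4 drops from the rest; 7 of the 2^5 = 32 assignments to the other variables satisfy what remains.
With p4 = false, by the same count on the reduced clause set, 4 assignments work.
(One model: p1=F, p2=F, p3=F, p4=F, p5=F, p6=F.)
Total: 7 + 4 = 11.

11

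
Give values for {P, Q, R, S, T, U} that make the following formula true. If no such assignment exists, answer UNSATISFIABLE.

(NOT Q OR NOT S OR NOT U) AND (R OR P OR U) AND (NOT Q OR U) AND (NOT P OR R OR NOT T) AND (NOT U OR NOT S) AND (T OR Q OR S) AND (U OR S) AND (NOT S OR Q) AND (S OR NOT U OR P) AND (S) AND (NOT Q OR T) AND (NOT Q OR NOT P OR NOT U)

The clause (S) is unit, so S = true.
The clause (NOT U) is unit, so U = false.
The clause (NOT Q) is unit, so Q = false.
Now (Q) is unsatisfied and unit — conflict.

UNSATISFIABLE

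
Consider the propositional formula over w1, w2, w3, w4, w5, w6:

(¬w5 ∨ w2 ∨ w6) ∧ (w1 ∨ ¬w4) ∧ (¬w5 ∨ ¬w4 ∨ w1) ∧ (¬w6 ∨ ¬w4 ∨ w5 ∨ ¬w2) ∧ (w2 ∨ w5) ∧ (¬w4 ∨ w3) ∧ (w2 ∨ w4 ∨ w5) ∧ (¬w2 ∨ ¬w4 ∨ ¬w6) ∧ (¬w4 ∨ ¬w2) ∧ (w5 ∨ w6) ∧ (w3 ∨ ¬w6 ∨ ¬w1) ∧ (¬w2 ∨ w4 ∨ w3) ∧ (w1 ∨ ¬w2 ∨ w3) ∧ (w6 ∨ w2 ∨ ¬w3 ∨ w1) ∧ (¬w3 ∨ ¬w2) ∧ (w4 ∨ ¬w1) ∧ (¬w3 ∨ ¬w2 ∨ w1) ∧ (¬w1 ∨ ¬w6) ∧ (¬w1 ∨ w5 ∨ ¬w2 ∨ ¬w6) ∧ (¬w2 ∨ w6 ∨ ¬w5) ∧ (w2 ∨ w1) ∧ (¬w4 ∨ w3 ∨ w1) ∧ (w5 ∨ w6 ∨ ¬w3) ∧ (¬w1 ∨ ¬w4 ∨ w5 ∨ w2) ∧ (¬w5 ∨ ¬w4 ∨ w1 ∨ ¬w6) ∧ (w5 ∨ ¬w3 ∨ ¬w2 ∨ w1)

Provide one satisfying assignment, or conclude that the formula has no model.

Try w1 = True.
The clause (w4) is unit, so w4 = True.
The clause (w3) is unit, so w3 = True.
The clause (¬w2) is unit, so w2 = False.
The clause (w5) is unit, so w5 = True.
The clause (w6) is unit, so w6 = True.
That conflicts with the unit clause (¬w6).
Undo w1 and try w1 = False.
The clause (¬w4) is unit, so w4 = False.
The clause (w2) is unit, so w2 = True.
The clause (w3) is unit, so w3 = True.
That conflicts with the unit clause (¬w3).
Either choice for w1 ends in contradiction.

UNSATISFIABLE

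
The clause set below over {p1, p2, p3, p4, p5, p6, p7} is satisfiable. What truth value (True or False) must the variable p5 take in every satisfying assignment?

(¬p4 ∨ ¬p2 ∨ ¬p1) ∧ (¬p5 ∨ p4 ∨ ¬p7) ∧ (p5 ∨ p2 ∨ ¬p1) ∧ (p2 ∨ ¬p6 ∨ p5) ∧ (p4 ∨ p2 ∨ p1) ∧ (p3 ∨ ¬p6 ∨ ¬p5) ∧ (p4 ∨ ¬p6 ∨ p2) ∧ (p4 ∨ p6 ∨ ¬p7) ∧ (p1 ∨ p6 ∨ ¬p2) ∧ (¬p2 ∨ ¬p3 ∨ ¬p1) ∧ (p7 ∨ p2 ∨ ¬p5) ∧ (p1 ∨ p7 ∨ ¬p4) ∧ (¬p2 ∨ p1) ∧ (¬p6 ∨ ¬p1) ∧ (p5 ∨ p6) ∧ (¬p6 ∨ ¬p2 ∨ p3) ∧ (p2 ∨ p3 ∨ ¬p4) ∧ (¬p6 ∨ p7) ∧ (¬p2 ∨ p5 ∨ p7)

Suppose p5 = False.
(p6) alone gives p6 = True.
(p2) alone gives p2 = True.
(p1) alone gives p1 = True.
But (¬p1) is also a unit clause — contradiction.
So every satisfying assignment has p5 = True.

True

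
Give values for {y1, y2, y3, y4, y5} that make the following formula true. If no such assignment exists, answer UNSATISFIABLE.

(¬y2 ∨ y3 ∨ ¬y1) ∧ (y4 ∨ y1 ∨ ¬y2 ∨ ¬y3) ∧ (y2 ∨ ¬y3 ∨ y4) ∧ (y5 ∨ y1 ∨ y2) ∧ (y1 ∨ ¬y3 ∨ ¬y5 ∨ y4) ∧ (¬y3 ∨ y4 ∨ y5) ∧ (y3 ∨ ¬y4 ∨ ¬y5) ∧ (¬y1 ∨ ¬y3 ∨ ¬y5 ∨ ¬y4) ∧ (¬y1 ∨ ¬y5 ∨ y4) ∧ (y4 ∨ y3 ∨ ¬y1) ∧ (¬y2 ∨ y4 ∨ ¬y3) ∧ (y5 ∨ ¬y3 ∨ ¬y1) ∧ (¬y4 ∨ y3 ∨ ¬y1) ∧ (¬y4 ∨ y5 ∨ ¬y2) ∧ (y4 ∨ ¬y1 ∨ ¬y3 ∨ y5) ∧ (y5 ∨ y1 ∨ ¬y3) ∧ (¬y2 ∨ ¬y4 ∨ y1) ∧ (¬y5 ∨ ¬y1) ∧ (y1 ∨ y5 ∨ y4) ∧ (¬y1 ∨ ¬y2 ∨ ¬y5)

Case y5 = True:
The clause (¬y1) is unit, so y1 = False.
Case y3 = False:
The clause (¬y4) is unit, so y4 = False.
All clauses hold; y2 can take either value.

y1: False,  y2: False,  y3: False,  y4: False,  y5: True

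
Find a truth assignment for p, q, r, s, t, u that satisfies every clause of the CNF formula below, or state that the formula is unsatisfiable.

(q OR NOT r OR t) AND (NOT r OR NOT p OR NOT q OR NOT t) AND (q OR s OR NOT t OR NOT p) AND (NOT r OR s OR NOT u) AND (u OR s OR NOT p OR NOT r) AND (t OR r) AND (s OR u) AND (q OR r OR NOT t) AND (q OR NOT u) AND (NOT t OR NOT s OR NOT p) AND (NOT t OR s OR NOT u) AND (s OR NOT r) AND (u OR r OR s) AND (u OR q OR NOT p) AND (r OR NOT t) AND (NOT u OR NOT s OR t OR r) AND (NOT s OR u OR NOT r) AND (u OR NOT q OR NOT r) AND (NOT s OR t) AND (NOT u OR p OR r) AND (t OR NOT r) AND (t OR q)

p ↦ false; q ↦ true; r ↦ true; s ↦ true; t ↦ true; u ↦ true

Try t = true.
The clause (r) is unit, so r = true.
The clause (s) is unit, so s = true.
The clause (NOT p) is unit, so p = false.
The clause (u) is unit, so u = true.
The clause (q) is unit, so q = true.
All clauses are satisfied.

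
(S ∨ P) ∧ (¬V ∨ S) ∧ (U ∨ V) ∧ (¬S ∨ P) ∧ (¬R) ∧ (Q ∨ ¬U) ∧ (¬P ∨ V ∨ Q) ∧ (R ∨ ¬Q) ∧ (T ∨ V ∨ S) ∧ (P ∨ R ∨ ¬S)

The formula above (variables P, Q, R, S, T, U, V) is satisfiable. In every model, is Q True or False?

False

Suppose Q = True.
From the singleton clause (¬R), R = False.
But (R) is also a unit clause — contradiction.
So every satisfying assignment has Q = False.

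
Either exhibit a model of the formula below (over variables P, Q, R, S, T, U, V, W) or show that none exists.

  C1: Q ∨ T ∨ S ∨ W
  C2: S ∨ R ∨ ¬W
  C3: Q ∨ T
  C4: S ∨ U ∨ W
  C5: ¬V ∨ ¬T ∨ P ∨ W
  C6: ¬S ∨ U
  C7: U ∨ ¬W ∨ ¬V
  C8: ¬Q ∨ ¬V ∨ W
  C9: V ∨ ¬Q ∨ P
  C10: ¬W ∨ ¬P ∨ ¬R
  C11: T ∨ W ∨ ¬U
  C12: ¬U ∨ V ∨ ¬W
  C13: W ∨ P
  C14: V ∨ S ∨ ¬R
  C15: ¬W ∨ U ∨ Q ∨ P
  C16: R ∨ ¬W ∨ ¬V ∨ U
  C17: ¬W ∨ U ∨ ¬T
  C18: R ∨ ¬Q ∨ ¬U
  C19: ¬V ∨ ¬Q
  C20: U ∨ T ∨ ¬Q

Branch on Q: set Q = False.
From the singleton clause (T), T = True.
Branch on S: set S = True.
From the singleton clause (U), U = True.
Branch on V: set V = True.
Branch on P: set P = False.
From the singleton clause (W), W = True.
No clause remains; R is free.

P: False,  Q: False,  R: False,  S: True,  T: True,  U: True,  V: True,  W: True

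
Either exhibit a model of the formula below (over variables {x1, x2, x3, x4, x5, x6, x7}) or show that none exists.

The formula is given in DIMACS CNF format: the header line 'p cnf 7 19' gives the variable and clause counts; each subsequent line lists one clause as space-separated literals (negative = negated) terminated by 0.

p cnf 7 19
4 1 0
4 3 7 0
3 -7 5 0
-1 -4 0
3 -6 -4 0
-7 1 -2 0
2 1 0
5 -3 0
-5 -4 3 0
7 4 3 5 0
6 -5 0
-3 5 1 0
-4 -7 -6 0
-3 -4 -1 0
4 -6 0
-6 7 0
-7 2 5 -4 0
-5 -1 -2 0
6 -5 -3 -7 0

x1: False, x2: True, x3: False, x4: True, x5: False, x6: False, x7: False

Branch on x4: set x4 = True.
The clause (¬x1) is unit, so x1 = False.
The clause (x2) is unit, so x2 = True.
The clause (¬x7) is unit, so x7 = False.
The clause (¬x6) is unit, so x6 = False.
The clause (¬x5) is unit, so x5 = False.
The clause (¬x3) is unit, so x3 = False.
Every clause now holds.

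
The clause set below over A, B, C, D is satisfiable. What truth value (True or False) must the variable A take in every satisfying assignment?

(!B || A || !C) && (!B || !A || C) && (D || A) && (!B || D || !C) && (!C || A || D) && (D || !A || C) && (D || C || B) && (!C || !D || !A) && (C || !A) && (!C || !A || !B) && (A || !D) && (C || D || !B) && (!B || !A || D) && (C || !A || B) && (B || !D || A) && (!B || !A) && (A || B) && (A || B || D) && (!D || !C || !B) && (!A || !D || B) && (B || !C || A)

Suppose A = false.
The clause (D) is unit, so D = true.
That conflicts with the unit clause (!D).
So every satisfying assignment has A = True.

True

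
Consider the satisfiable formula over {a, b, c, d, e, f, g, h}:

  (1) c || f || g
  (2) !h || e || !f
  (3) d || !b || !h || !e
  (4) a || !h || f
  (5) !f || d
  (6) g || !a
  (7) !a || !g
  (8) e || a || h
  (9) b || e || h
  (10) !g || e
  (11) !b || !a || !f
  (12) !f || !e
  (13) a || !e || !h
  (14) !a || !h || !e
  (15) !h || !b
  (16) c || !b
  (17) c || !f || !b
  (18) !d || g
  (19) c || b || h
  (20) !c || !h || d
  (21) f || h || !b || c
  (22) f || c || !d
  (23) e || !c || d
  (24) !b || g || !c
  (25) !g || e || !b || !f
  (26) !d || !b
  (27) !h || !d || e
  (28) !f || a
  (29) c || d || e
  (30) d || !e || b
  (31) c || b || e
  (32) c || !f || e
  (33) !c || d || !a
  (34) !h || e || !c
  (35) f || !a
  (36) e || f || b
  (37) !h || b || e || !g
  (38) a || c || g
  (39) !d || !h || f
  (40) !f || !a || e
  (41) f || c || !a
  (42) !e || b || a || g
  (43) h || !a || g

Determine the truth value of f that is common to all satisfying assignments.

Suppose f = true.
The clause (d) is unit, so d = true.
The clause (!e) is unit, so e = false.
The clause (!h) is unit, so h = false.
The clause (a) is unit, so a = true.
But (!a) is also a unit clause — contradiction.
So every satisfying assignment has f = False.

False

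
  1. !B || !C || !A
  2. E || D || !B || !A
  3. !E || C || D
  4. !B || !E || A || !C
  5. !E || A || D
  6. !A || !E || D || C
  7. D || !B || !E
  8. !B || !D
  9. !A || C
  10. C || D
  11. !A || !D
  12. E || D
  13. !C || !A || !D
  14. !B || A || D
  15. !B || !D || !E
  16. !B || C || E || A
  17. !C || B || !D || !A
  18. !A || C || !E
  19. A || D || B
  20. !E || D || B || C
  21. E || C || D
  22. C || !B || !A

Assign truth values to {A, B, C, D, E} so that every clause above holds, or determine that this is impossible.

Suppose B = false.
Suppose A = false.
The clause (D) is unit, so D = true.
All clauses hold; C, E can take either value.

A=false; B=false; C=false; D=true; E=true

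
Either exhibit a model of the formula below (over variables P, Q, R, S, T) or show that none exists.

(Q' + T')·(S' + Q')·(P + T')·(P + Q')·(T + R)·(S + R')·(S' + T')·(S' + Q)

P: 1; Q: 0; R: 0; S: 0; T: 1

Case Q = 0:
The clause (S') is unit, so S = 0.
The clause (R') is unit, so R = 0.
The clause (T) is unit, so T = 1.
The clause (P) is unit, so P = 1.
All clauses are satisfied.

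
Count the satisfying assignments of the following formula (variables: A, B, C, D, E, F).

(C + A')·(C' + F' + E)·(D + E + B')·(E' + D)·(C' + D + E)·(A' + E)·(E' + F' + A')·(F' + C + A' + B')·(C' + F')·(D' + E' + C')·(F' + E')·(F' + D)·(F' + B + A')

There are 2^6 = 64 truth assignments over (A, B, C, D, E, F).
Split on D. With D = 1, the clauses containing D are satisfied and D' drops from the rest; 8 of the 2^5 = 32 assignments to the other variables satisfy what remains.
With D = 0, by the same count on the reduced clause set, 1 assignment works.
Total: 8 + 1 = 9.

9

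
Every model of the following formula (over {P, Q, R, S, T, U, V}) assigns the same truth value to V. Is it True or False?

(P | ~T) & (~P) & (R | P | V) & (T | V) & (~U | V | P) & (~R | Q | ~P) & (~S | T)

Suppose V = 0.
Unit clause (~P) forces P = 0.
Unit clause (~T) forces T = 0.
Now (T) is unsatisfied and unit — conflict.
So every satisfying assignment has V = True.

True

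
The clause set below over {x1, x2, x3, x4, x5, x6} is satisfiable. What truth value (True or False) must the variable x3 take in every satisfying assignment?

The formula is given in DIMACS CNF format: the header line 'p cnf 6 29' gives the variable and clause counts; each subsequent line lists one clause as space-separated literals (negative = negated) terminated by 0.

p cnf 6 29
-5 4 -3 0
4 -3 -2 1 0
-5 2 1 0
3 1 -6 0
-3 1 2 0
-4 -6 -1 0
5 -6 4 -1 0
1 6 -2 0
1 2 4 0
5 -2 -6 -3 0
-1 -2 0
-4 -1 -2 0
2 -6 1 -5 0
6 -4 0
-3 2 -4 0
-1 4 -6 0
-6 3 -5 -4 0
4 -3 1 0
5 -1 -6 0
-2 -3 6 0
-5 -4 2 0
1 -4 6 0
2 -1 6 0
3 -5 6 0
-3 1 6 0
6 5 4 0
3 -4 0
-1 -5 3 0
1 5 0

Suppose x3 = False.
Unit clause (¬x4) forces x4 = False.
Case x1 = True:
Unit clause (¬x2) forces x2 = False.
Unit clause (¬x6) forces x6 = False.
But (x6) is also a unit clause — contradiction.
That branch fails; take x1 = False instead.
Unit clause (¬x6) forces x6 = False.
Unit clause (¬x2) forces x2 = False.
But (x2) is also a unit clause — contradiction.
Neither x1 = True nor x1 = False works.
So every satisfying assignment has x3 = True.

True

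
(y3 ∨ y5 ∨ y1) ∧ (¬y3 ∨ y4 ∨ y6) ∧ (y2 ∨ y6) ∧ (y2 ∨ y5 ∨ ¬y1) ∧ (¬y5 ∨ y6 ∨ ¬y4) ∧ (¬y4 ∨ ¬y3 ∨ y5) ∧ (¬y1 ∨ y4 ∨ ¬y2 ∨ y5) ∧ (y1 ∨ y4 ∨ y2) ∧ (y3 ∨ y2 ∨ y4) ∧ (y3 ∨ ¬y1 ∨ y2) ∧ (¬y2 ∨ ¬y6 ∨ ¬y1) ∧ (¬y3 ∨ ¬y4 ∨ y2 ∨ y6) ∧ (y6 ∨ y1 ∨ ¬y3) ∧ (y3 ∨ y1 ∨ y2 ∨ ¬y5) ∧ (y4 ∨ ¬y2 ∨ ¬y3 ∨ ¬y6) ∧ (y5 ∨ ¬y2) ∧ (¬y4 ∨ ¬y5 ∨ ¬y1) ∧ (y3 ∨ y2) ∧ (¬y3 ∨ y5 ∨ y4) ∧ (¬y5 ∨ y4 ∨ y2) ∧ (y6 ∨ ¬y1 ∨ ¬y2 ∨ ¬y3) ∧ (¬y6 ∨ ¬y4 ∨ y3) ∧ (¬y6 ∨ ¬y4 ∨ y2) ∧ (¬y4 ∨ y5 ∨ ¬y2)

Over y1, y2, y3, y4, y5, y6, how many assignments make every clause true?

There are 2^6 = 64 truth assignments over (y1, y2, y3, y4, y5, y6).
Split on y6. With y6 = True, the clauses containing y6 are satisfied and ¬y6 drops from the rest; 2 of the 2^5 = 32 assignments to the other variables satisfy what remains.
With y6 = False, by the same count on the reduced clause set, 2 assignments work.
Total: 2 + 2 = 4.

4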